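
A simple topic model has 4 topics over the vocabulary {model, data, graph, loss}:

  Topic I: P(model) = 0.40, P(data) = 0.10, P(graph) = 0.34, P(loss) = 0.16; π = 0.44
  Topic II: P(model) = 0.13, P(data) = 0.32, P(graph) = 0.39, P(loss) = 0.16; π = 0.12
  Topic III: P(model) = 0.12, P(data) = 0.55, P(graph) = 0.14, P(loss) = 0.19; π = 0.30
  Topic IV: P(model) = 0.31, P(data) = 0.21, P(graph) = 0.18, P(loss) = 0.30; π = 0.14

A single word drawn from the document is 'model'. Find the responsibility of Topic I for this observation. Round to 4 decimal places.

0.6494

Posterior ∝ prior × likelihood, so P(k | x) ∝ P(Z=k) f_k(x); normalise over all components.
Component likelihoods at x = 'model':
  L_I = P(model | comp) = 0.40
  L_II = P(model | comp) = 0.13
  L_III = P(model | comp) = 0.12
  L_IV = P(model | comp) = 0.31
Multiply by the mixture weights:
  P(Z=I)·L_I = 0.44 × 0.4 = 0.176
  P(Z=II)·L_II = 0.12 × 0.13 = 0.0156
  P(Z=III)·L_III = 0.30 × 0.12 = 0.036
  P(Z=IV)·L_IV = 0.14 × 0.31 = 0.0434
Marginal: 0.176 + 0.0156 + 0.036 + 0.0434 = 0.271
So the posterior for Topic I is 0.176 / 0.271 ≈ 0.6494.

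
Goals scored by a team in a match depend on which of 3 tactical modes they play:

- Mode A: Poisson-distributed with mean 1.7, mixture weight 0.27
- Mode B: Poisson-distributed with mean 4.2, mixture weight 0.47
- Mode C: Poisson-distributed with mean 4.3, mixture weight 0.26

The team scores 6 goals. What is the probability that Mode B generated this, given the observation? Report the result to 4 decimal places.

Posterior ∝ prior × likelihood, so P(k | x) ∝ π_k f_k(x); normalise over all components.
Component likelihoods at x = 6 goals:
  p_A = e^(−1.7)·1.7^6/6! = 0.00612436
  p_B = e^(−4.2)·4.2^6/6! = 0.114321
  p_C = e^(−4.3)·4.3^6/6! = 0.119127
Prior × likelihood for each component:
  π_A·p_A = 0.27 × 0.00612436 = 0.00165358
  π_B·p_B = 0.47 × 0.114321 = 0.0537309
  π_C·p_C = 0.26 × 0.119127 = 0.0309731
Sum: 0.00165358 + 0.0537309 + 0.0309731 = 0.0863576
P(Mode B | data) = 0.0537309 / 0.0863576 ≈ 0.6222

0.6222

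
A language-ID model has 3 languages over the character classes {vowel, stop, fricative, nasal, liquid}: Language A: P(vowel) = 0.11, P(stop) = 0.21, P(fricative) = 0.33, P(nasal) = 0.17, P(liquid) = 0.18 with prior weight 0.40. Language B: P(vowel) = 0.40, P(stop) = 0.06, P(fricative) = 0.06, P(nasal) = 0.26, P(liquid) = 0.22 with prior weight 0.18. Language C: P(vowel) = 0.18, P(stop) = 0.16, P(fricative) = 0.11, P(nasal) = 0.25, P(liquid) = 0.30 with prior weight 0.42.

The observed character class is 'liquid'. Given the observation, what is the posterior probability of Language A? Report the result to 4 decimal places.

Apply Bayes' rule: the posterior for each component is proportional to its prior times its likelihood at x.
Component likelihoods at x = 'liquid':
  p_A = P(liquid | comp) = 0.18
  p_B = P(liquid | comp) = 0.22
  p_C = P(liquid | comp) = 0.30
Multiply by the mixture weights:
  π_A·p_A = 0.40 × 0.18 = 0.072
  π_B·p_B = 0.18 × 0.22 = 0.0396
  π_C·p_C = 0.42 × 0.3 = 0.126
Sum: 0.072 + 0.0396 + 0.126 = 0.2376
Responsibility of Language A: 0.072 / 0.2376 ≈ 0.3030

0.3030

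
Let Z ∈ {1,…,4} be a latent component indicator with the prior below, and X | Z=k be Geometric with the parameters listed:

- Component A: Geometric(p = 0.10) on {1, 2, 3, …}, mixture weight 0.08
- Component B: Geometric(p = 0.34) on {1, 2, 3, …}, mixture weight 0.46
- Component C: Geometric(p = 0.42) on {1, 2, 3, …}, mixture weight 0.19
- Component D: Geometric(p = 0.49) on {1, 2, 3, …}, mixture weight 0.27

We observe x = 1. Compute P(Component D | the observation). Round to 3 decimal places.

The responsibility of component k is w_k f_k(x) divided by Σ_j w_j f_j(x).
Geometric probabilities:
  L_A = 0.1
  L_B = 0.34
  L_C = 0.42
  L_D = 0.49
Multiply by the mixture weights:
  w_A·L_A = 0.08 × 0.1 = 0.008
  w_B·L_B = 0.46 × 0.34 = 0.1564
  w_C·L_C = 0.19 × 0.42 = 0.0798
  w_D·L_D = 0.27 × 0.49 = 0.1323
Sum: 0.008 + 0.1564 + 0.0798 + 0.1323 = 0.3765
So the posterior for Component D is 0.1323 / 0.3765 ≈ 0.351.

0.351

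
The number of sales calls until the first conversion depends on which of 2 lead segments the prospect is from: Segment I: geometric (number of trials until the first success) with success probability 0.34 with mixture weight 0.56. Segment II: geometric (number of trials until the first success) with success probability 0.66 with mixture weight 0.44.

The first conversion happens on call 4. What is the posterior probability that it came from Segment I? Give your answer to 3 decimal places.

Posterior ∝ prior × likelihood, so P(k | x) ∝ P(Z=k) f_k(x); normalise over all components.
Evaluate each component's likelihood at the observed value:
  L_I = 0.34·(1−0.34)^3 = 0.34·0.287496 = 0.0977486
  L_II = 0.66·(1−0.66)^3 = 0.66·0.039304 = 0.0259406
Prior × likelihood for each component:
  P(Z=I)·L_I = 0.56 × 0.0977486 = 0.0547392
  P(Z=II)·L_II = 0.44 × 0.0259406 = 0.0114139
Evidence: 0.0547392 + 0.0114139 = 0.0661531
Responsibility of Segment I: 0.0547392 / 0.0661531 ≈ 0.827

0.827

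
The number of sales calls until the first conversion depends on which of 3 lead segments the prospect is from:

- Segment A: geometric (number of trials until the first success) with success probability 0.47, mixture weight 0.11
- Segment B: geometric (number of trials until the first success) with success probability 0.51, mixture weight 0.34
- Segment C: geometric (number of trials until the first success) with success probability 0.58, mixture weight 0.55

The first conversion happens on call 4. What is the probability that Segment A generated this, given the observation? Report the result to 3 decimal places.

By Bayes' theorem, P(k | x) = w_k f_k(x) / Σ_j w_j f_j(x).
Geometric probabilities:
  p_A = 0.47·(1−0.47)^3 = 0.47·0.148877 = 0.0699722
  p_B = 0.51·(1−0.51)^3 = 0.51·0.117649 = 0.060001
  p_C = 0.58·(1−0.58)^3 = 0.58·0.074088 = 0.042971
Weight by the priors:
  w_A·p_A = 0.11 × 0.0699722 = 0.00769694
  w_B·p_B = 0.34 × 0.060001 = 0.0204003
  w_C·p_C = 0.55 × 0.042971 = 0.0236341
Sum: 0.00769694 + 0.0204003 + 0.0236341 = 0.0517313
So the posterior for Segment A is 0.00769694 / 0.0517313 ≈ 0.149.

0.149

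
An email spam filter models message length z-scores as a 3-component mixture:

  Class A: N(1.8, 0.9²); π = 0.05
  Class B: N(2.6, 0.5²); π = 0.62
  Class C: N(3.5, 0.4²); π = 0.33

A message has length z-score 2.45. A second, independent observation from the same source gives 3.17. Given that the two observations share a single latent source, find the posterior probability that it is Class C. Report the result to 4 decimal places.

By Bayes' theorem, P(k | x) = π_k f_k(x) / Σ_j π_j f_j(x).
Since both observations come from the same component, the likelihood for component k is f_k(x₁)·f_k(x₂).
  f_A = [(1/(0.9·√(2π)))·exp(−(2.45−1.8)²/(2·0.9²)) = 0.443269·exp(-0.26080) = 0.341509] × [0.139156] = 0.0475231
  f_B = [(1/(0.5·√(2π)))·exp(−(2.45−2.6)²/(2·0.5²)) = 0.797885·exp(-0.04500) = 0.762776] × [0.416616] = 0.317784
  f_C = [(1/(0.4·√(2π)))·exp(−(2.45−3.5)²/(2·0.4²)) = 0.997356·exp(-3.44531) = 0.0318105] × [0.709666] = 0.0225748
Weight by the priors:
  π_A·f_A = 0.05 × 0.0475231 = 0.00237616
  π_B·f_B = 0.62 × 0.317784 = 0.197026
  π_C·f_C = 0.33 × 0.0225748 = 0.00744969
Denominator: 0.00237616 + 0.197026 + 0.00744969 = 0.206852
P(Class C | x) ≈ 0.0360

0.0360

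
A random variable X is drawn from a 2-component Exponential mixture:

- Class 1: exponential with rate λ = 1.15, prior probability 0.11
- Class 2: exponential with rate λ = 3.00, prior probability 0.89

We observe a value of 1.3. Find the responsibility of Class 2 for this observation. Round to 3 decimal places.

The responsibility of component k is π_k f_k(x) divided by Σ_j π_j f_j(x).
Evaluate each component's likelihood at the observed value:
  L_1 = 0.257886
  L_2 = 0.0607257
Weight by the priors:
  π_1·L_1 = 0.11 × 0.257886 = 0.0283674
  π_2·L_2 = 0.89 × 0.0607257 = 0.0540459
Marginal: 0.0283674 + 0.0540459 = 0.0824134
So the posterior for Class 2 is 0.0540459 / 0.0824134 ≈ 0.656.

0.656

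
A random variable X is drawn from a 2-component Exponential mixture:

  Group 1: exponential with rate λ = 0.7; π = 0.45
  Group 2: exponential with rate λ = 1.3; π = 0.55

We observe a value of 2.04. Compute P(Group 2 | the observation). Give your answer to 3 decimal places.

P(component k | x) = π_k·f_k(x) / marginal(x), where marginal(x) = Σ_j π_j·f_j(x).
Evaluate each component's likelihood at the observed value:
  p_1 = 0.167852
  p_2 = 0.0916631
Weight by the priors:
  π_1·p_1 = 0.45 × 0.167852 = 0.0755332
  π_2·p_2 = 0.55 × 0.0916631 = 0.0504147
Normaliser: 0.0755332 + 0.0504147 = 0.125948
P(Group 2 | data) = 0.0504147 / 0.125948 ≈ 0.400

0.400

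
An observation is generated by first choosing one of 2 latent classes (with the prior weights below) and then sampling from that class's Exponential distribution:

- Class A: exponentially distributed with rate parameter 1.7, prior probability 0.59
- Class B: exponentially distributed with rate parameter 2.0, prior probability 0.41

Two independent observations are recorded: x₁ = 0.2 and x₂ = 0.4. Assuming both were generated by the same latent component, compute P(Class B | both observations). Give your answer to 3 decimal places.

P(component k | x) = P(Z=k)·f_k(x) / marginal(x), where marginal(x) = Σ_j P(Z=j)·f_j(x).
Since both observations come from the same component, the likelihood for component k is f_k(x₁)·f_k(x₂).
  f_A = [1.21001] × [0.861249] = 1.04212
  f_B = [1.34064] × [0.898658] = 1.20478
Multiply by the mixture weights:
  P(Z=A)·f_A = 0.59 × 1.04212 = 0.61485
  P(Z=B)·f_B = 0.41 × 1.20478 = 0.493959
Denominator: 0.61485 + 0.493959 = 1.10881
P(Class B | x₁, x₂) ≈ 0.445

0.445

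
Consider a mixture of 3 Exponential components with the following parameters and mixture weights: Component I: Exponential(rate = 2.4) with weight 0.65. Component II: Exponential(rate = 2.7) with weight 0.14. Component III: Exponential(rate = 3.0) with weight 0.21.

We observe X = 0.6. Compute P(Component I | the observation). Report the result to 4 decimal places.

Posterior ∝ prior × likelihood, so P(k | x) ∝ P(Z=k) f_k(x); normalise over all components.
Evaluate each component's likelihood at the observed value:
  f_I = 0.568627
  f_II = 0.534326
  f_III = 0.495897
Weight by the priors:
  P(Z=I)·f_I = 0.65 × 0.568627 = 0.369607
  P(Z=II)·f_II = 0.14 × 0.534326 = 0.0748057
  P(Z=III)·f_III = 0.21 × 0.495897 = 0.104138
Normaliser: 0.369607 + 0.0748057 + 0.104138 = 0.548551
Responsibility of Component I: 0.369607 / 0.548551 ≈ 0.6738

0.6738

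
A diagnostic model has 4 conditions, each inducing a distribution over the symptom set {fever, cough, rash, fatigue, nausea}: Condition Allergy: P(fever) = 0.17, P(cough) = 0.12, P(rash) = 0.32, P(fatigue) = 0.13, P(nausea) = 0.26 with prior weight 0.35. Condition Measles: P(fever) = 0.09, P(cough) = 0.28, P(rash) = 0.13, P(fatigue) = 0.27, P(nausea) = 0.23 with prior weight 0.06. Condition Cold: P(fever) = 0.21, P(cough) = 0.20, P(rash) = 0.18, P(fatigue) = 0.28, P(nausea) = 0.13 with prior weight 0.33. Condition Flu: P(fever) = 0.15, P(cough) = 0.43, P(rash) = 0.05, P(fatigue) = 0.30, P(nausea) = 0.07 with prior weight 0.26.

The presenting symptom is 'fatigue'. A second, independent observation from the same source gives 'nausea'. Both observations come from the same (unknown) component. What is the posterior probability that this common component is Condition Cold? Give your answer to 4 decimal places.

0.3637

The responsibility of component k is π_k f_k(x) divided by Σ_j π_j f_j(x).
Since both observations come from the same component, the likelihood for component k is f_k(x₁)·f_k(x₂).
  L_Allergy = [P(fatigue | comp) = 0.13] × [0.26] = 0.0338
  L_Measles = [P(fatigue | comp) = 0.27] × [0.23] = 0.0621
  L_Cold = [P(fatigue | comp) = 0.28] × [0.13] = 0.0364
  L_Flu = [P(fatigue | comp) = 0.30] × [0.07] = 0.021
Multiply by the mixture weights:
  π_Allergy·L_Allergy = 0.35 × 0.0338 = 0.01183
  π_Measles·L_Measles = 0.06 × 0.0621 = 0.003726
  π_Cold·L_Cold = 0.33 × 0.0364 = 0.012012
  π_Flu·L_Flu = 0.26 × 0.021 = 0.00546
Evidence: 0.01183 + 0.003726 + 0.012012 + 0.00546 = 0.033028
P(Condition Cold | x₁, x₂) = 0.012012 / 0.033028 ≈ 0.3637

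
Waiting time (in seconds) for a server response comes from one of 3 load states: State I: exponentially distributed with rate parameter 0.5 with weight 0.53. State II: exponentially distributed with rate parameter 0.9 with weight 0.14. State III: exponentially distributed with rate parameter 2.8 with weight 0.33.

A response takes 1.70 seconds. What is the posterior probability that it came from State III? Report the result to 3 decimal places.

By Bayes' theorem, P(k | x) = π_k f_k(x) / Σ_j π_j f_j(x).
Component likelihoods at x = 1.70 seconds:
  p_I = 0.213707
  p_II = 0.194882
  p_III = 0.0239837
Unnormalised posteriors:
  π_I·p_I = 0.53 × 0.213707 = 0.113265
  π_II·p_II = 0.14 × 0.194882 = 0.0272835
  π_III·p_III = 0.33 × 0.0239837 = 0.00791462
Evidence: 0.113265 + 0.0272835 + 0.00791462 = 0.148463
Responsibility of State III: 0.00791462 / 0.148463 ≈ 0.053

0.053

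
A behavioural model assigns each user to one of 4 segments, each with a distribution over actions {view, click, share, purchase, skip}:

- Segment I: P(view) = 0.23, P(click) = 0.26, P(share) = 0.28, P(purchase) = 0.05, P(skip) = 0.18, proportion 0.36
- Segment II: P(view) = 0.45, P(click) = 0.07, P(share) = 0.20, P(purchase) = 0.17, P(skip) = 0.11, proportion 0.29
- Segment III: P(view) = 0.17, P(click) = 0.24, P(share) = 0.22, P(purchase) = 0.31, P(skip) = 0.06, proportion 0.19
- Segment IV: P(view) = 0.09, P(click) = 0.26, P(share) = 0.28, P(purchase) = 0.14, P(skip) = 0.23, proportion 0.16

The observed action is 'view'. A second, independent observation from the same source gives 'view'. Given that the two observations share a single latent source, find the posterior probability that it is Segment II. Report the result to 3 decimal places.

0.695

P(component k | x) = w_k·f_k(x) / marginal(x), where marginal(x) = Σ_j w_j·f_j(x).
Since both observations come from the same component, the likelihood for component k is f_k(x₁)·f_k(x₂).
  f_I = [0.23] × [0.23] = 0.0529
  f_II = [0.45] × [0.45] = 0.2025
  f_III = [0.17] × [0.17] = 0.0289
  f_IV = [0.09] × [0.09] = 0.0081
Unnormalised posteriors:
  w_I·f_I = 0.36 × 0.0529 = 0.019044
  w_II·f_II = 0.29 × 0.2025 = 0.058725
  w_III·f_III = 0.19 × 0.0289 = 0.005491
  w_IV·f_IV = 0.16 × 0.0081 = 0.001296
Normaliser: 0.019044 + 0.058725 + 0.005491 + 0.001296 = 0.084556
P(Segment II | x₁, x₂) = 0.058725 / 0.084556 ≈ 0.695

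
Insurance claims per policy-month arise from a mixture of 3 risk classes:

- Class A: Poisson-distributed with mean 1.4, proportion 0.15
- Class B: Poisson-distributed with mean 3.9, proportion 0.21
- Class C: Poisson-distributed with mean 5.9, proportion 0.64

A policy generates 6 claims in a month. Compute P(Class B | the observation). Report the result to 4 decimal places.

0.1677

The responsibility of component k is w_k f_k(x) divided by Σ_j w_j f_j(x).
Poisson probabilities:
  p_A = 0.00257883
  p_B = 0.0989251
  p_C = 0.160488
Prior × likelihood for each component:
  w_A·p_A = 0.15 × 0.00257883 = 0.000386825
  w_B·p_B = 0.21 × 0.0989251 = 0.0207743
  w_C·p_C = 0.64 × 0.160488 = 0.102712
Sum: 0.000386825 + 0.0207743 + 0.102712 = 0.123873
Responsibility of Class B: 0.0207743 / 0.123873 ≈ 0.1677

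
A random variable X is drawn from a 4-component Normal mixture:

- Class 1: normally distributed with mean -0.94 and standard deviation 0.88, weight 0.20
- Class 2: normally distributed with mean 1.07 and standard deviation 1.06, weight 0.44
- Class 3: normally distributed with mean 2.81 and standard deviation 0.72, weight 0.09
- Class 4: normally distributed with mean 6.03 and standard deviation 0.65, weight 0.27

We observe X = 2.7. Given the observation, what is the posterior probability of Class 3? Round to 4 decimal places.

P(component k | x) = P(Z=k)·f_k(x) / marginal(x), where marginal(x) = Σ_j P(Z=j)·f_j(x).
Component likelihoods at x = 2.7:
  p_1 = 8.73264e-05
  p_2 = 0.11538
  p_3 = 0.547658
  p_4 = 1.22678e-06
Multiply by the mixture weights:
  P(Z=1)·p_1 = 0.20 × 8.73264e-05 = 1.74653e-05
  P(Z=2)·p_2 = 0.44 × 0.11538 = 0.0507673
  P(Z=3)·p_3 = 0.09 × 0.547658 = 0.0492892
  P(Z=4)·p_4 = 0.27 × 1.22678e-06 = 3.31232e-07
Sum: 1.74653e-05 + 0.0507673 + 0.0492892 + 3.31232e-07 = 0.100074
So the posterior for Class 3 is 0.0492892 / 0.100074 ≈ 0.4925.

0.4925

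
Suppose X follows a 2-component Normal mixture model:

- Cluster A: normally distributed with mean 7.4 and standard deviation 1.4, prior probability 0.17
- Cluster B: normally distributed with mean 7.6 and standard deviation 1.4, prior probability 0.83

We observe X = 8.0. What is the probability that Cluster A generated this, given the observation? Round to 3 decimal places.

0.163

P(component k | x) = P(Z=k)·f_k(x) / marginal(x), where marginal(x) = Σ_j P(Z=j)·f_j(x).
Evaluate each component's likelihood at the observed value:
  f_A = 0.259955
  f_B = 0.273562
Weight by the priors:
  P(Z=A)·f_A = 0.17 × 0.259955 = 0.0441923
  P(Z=B)·f_B = 0.83 × 0.273562 = 0.227056
Denominator: 0.0441923 + 0.227056 = 0.271249
P(Cluster A | x) = 0.0441923 / 0.271249 ≈ 0.163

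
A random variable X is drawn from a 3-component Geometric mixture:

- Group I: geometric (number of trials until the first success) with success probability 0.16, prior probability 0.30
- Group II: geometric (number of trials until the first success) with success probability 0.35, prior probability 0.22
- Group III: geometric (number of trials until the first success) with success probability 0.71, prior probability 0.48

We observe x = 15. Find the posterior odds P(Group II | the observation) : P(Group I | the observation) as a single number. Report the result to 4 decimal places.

Posterior odds = (π_i f_i(x)) / (π_j f_j(x)); the normalising sum cancels.
Component likelihoods at x = 15:
  f_I = 0.0139325
  f_II = 0.000841114
  f_III = 2.11266e-08
Odds = (0.22/0.30) × (0.000841114/0.0139325) = 0.733333 × 0.0603705 ≈ 0.0443

0.0443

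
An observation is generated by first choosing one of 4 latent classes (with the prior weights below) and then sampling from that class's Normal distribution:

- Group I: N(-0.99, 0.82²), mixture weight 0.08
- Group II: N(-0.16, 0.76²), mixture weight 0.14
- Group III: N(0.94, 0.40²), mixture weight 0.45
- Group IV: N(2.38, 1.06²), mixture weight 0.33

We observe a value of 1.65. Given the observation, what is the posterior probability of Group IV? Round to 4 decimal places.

Posterior ∝ prior × likelihood, so P(k | x) ∝ π_k f_k(x); normalise over all components.
Evaluate each component's likelihood at the observed value:
  L_I = 0.00273092
  L_II = 0.0307932
  L_III = 0.206396
  L_IV = 0.296904
Unnormalised posteriors:
  π_I·L_I = 0.08 × 0.00273092 = 0.000218474
  π_II·L_II = 0.14 × 0.0307932 = 0.00431105
  π_III·L_III = 0.45 × 0.206396 = 0.092878
  π_IV·L_IV = 0.33 × 0.296904 = 0.0979783
Evidence: 0.000218474 + 0.00431105 + 0.092878 + 0.0979783 = 0.195386
So the posterior for Group IV is 0.0979783 / 0.195386 ≈ 0.5015.

0.5015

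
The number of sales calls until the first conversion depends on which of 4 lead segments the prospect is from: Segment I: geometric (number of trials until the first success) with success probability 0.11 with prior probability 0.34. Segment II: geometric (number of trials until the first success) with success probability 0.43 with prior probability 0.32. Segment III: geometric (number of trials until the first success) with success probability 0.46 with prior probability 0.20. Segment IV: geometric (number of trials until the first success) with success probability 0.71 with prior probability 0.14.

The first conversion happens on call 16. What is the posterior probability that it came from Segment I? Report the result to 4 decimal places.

0.9941

Posterior ∝ prior × likelihood, so P(k | x) ∝ w_k f_k(x); normalise over all components.
Component likelihoods at x = 16:
  f_I = 0.11·(1−0.11)^15 = 0.11·0.174121 = 0.0191533
  f_II = 0.43·(1−0.43)^15 = 0.43·0.000217833 = 9.3668e-05
  f_III = 0.46·(1−0.46)^15 = 0.46·9.68069e-05 = 4.45312e-05
  f_IV = 0.71·(1−0.71)^15 = 0.71·8.62919e-09 = 6.12672e-09
Prior × likelihood for each component:
  w_I·f_I = 0.34 × 0.0191533 = 0.00651211
  w_II·f_II = 0.32 × 9.3668e-05 = 2.99738e-05
  w_III·f_III = 0.20 × 4.45312e-05 = 8.90624e-06
  w_IV·f_IV = 0.14 × 6.12672e-09 = 8.57741e-10
Marginal: 0.00651211 + 2.99738e-05 + 8.90624e-06 + 8.57741e-10 = 0.00655099
So the posterior for Segment I is 0.00651211 / 0.00655099 ≈ 0.9941.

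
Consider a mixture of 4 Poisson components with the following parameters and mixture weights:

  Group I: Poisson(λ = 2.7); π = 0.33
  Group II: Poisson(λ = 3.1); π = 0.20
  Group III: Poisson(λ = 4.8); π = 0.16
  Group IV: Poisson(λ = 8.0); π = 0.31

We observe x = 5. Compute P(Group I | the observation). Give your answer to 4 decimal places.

P(component k | x) = P(Z=k)·f_k(x) / marginal(x), where marginal(x) = Σ_j P(Z=j)·f_j(x).
Poisson probabilities:
  L_I = e^(−2.7)·2.7^5/5! = 0.0803605
  L_II = e^(−3.1)·3.1^5/5! = 0.107477
  L_III = e^(−4.8)·4.8^5/5! = 0.174748
  L_IV = e^(−8.0)·8.0^5/5! = 0.0916037
Weight by the priors:
  P(Z=I)·L_I = 0.33 × 0.0803605 = 0.026519
  P(Z=II)·L_II = 0.20 × 0.107477 = 0.0214953
  P(Z=III)·L_III = 0.16 × 0.174748 = 0.0279596
  P(Z=IV)·L_IV = 0.31 × 0.0916037 = 0.0283971
Evidence: 0.026519 + 0.0214953 + 0.0279596 + 0.0283971 = 0.104371
Responsibility of Group I: 0.026519 / 0.104371 ≈ 0.2541

0.2541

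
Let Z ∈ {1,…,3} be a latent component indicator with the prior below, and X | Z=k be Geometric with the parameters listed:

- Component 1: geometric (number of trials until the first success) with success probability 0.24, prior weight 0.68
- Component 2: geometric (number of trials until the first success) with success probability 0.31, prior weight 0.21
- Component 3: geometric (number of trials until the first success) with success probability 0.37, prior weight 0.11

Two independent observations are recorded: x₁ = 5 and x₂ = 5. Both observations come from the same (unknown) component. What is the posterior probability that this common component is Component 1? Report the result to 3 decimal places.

P(component k | x) = P(Z=k)·f_k(x) / marginal(x), where marginal(x) = Σ_j P(Z=j)·f_j(x).
Since both observations come from the same component, the likelihood for component k is f_k(x₁)·f_k(x₂).
  f_1 = [0.24·(1−0.24)^4 = 0.24·0.333622 = 0.0800692] × [0.0800692] = 0.00641108
  f_2 = [0.31·(1−0.31)^4 = 0.31·0.226671 = 0.0702681] × [0.0702681] = 0.0049376
  f_3 = [0.37·(1−0.37)^4 = 0.37·0.15753 = 0.058286] × [0.058286] = 0.00339725
Unnormalised posteriors:
  P(Z=1)·f_1 = 0.68 × 0.00641108 = 0.00435953
  P(Z=2)·f_2 = 0.21 × 0.0049376 = 0.0010369
  P(Z=3)·f_3 = 0.11 × 0.00339725 = 0.000373698
Sum: 0.00435953 + 0.0010369 + 0.000373698 = 0.00577013
Responsibility of Component 1: 0.00435953 / 0.00577013 ≈ 0.756

0.756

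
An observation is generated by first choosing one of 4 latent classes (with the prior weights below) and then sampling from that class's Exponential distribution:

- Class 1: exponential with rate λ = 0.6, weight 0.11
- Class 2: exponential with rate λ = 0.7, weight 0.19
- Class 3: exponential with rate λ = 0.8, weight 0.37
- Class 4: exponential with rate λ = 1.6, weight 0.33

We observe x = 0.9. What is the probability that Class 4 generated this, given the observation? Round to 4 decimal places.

0.3305

P(component k | x) = π_k·f_k(x) / marginal(x), where marginal(x) = Σ_j π_j·f_j(x).
Component likelihoods at x = 0.9:
  f_1 = 0.6·e^(−0.6·0.9) = 0.6·e^(−0.5400) = 0.349649
  f_2 = 0.7·e^(−0.7·0.9) = 0.7·e^(−0.6300) = 0.372814
  f_3 = 0.8·e^(−0.8·0.9) = 0.8·e^(−0.7200) = 0.389402
  f_4 = 1.6·e^(−1.6·0.9) = 1.6·e^(−1.4400) = 0.379084
Prior × likelihood for each component:
  π_1·f_1 = 0.11 × 0.349649 = 0.0384614
  π_2·f_2 = 0.19 × 0.372814 = 0.0708347
  π_3·f_3 = 0.37 × 0.389402 = 0.144079
  π_4·f_4 = 0.33 × 0.379084 = 0.125098
Sum: 0.0384614 + 0.0708347 + 0.144079 + 0.125098 = 0.378473
P(Class 4 | x) ≈ 0.3305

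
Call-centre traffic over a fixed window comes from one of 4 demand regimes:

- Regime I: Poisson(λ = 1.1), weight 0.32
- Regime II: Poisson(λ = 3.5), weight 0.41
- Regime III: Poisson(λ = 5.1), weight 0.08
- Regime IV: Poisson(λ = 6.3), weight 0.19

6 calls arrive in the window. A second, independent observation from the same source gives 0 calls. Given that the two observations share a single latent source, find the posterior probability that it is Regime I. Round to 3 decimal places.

P(component k | x) = P(Z=k)·f_k(x) / marginal(x), where marginal(x) = Σ_j P(Z=j)·f_j(x).
Since both observations come from the same component, the likelihood for component k is f_k(x₁)·f_k(x₂).
  L_I = [e^(−1.1)·1.1^6/6! = 0.00081903] × [0.332871] = 0.000272631
  L_II = [e^(−3.5)·3.5^6/6! = 0.0770983] × [0.0301974] = 0.00232817
  L_III = [e^(−5.1)·5.1^6/6! = 0.149] × [0.00609675] = 0.000908416
  L_IV = [e^(−6.3)·6.3^6/6! = 0.159461] × [0.0018363] = 0.00029282
Prior × likelihood for each component:
  P(Z=I)·L_I = 0.32 × 0.000272631 = 8.7242e-05
  P(Z=II)·L_II = 0.41 × 0.00232817 = 0.000954549
  P(Z=III)·L_III = 0.08 × 0.000908416 = 7.26733e-05
  P(Z=IV)·L_IV = 0.19 × 0.00029282 = 5.56357e-05
Denominator: 8.7242e-05 + 0.000954549 + 7.26733e-05 + 5.56357e-05 = 0.0011701
P(Regime I | data) = 8.7242e-05 / 0.0011701 ≈ 0.075

0.075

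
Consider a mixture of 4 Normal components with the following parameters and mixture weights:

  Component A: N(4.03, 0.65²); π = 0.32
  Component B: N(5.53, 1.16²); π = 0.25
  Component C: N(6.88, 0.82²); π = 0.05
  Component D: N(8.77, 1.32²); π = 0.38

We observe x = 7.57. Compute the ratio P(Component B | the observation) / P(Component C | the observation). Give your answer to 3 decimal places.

1.073

Since P(k|x) ∝ w_k f_k(x), the posterior odds are w_i f_i(x) / (w_j f_j(x)).
Normal densities:
  p_A = (1/(0.65·√(2π)))·exp(−(7.57−4.03)²/(2·0.65²)) = 0.613757·exp(-14.83030) = 2.22475e-07
  p_B = (1/(1.16·√(2π)))·exp(−(7.57−5.53)²/(2·1.16²)) = 0.343916·exp(-1.54637) = 0.0732606
  p_C = (1/(0.82·√(2π)))·exp(−(7.57−6.88)²/(2·0.82²)) = 0.486515·exp(-0.35403) = 0.341462
  p_D = (1/(1.32·√(2π)))·exp(−(7.57−8.77)²/(2·1.32²)) = 0.302229·exp(-0.41322) = 0.199929
Odds = (0.25/0.05) × (0.0732606/0.341462) = 5 × 0.21455 ≈ 1.073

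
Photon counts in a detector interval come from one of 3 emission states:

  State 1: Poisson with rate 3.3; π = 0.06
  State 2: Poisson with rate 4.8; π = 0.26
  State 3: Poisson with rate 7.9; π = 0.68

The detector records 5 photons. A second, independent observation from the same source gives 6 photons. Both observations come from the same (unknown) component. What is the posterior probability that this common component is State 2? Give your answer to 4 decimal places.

0.4257

The responsibility of component k is π_k f_k(x) divided by Σ_j π_j f_j(x).
Since both observations come from the same component, the likelihood for component k is f_k(x₁)·f_k(x₂).
  f_1 = [e^(−3.3)·3.3^5/5! = 0.120286] × [0.0661575] = 0.00795785
  f_2 = [e^(−4.8)·4.8^5/5! = 0.174748] × [0.139798] = 0.0244294
  f_3 = [e^(−7.9)·7.9^5/5! = 0.0950666] × [0.125171] = 0.0118996
Unnormalised posteriors:
  π_1·f_1 = 0.06 × 0.00795785 = 0.000477471
  π_2·f_2 = 0.26 × 0.0244294 = 0.00635164
  π_3·f_3 = 0.68 × 0.0118996 = 0.00809171
Marginal: 0.000477471 + 0.00635164 + 0.00809171 = 0.0149208
So the posterior for State 2 is 0.00635164 / 0.0149208 ≈ 0.4257.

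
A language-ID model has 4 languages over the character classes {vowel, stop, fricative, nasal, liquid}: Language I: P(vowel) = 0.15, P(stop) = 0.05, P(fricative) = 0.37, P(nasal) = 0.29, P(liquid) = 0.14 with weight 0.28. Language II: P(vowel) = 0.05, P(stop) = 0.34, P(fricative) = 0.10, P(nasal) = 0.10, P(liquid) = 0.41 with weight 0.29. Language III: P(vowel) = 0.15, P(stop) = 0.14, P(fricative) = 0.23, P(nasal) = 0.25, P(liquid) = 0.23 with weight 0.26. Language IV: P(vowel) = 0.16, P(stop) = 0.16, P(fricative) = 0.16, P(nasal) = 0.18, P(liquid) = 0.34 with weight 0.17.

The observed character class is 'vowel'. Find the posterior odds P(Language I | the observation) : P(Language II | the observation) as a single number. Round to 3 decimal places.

2.897

Since P(k|x) ∝ w_k f_k(x), the posterior odds are w_i f_i(x) / (w_j f_j(x)).
Evaluate each component's likelihood at the observed value:
  f_I = 0.15
  f_II = 0.05
  f_III = 0.15
  f_IV = 0.16
Odds = (0.28/0.29) × (0.15/0.05) = 0.965517 × 3 ≈ 2.897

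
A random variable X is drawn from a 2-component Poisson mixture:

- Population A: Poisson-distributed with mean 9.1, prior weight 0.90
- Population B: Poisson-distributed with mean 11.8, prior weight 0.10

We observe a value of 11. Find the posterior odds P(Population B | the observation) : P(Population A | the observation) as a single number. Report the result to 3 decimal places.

0.130

Since P(k|x) ∝ w_k f_k(x), the posterior odds are w_i f_i(x) / (w_j f_j(x)).
Component likelihoods at x = 11:
  p_A = e^(−9.1)·9.1^11/11! = 0.0991334
  p_B = e^(−11.8)·11.8^11/11! = 0.11611
Odds = (0.10/0.90) × (0.11611/0.0991334) = 0.111111 × 1.17126 ≈ 0.130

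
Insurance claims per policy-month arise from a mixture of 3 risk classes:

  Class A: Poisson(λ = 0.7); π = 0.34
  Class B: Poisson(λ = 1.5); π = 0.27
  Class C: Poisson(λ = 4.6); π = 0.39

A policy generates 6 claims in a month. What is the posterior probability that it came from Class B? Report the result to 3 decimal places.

0.018

The responsibility of component k is π_k f_k(x) divided by Σ_j π_j f_j(x).
Evaluate each component's likelihood at the observed value:
  f_A = 8.11427e-05
  f_B = 0.00352999
  f_C = 0.13227
Unnormalised posteriors:
  π_A·f_A = 0.34 × 8.11427e-05 = 2.75885e-05
  π_B·f_B = 0.27 × 0.00352999 = 0.000953097
  π_C·f_C = 0.39 × 0.13227 = 0.0515851
Sum: 2.75885e-05 + 0.000953097 + 0.0515851 = 0.0525658
P(Class B | x) ≈ 0.018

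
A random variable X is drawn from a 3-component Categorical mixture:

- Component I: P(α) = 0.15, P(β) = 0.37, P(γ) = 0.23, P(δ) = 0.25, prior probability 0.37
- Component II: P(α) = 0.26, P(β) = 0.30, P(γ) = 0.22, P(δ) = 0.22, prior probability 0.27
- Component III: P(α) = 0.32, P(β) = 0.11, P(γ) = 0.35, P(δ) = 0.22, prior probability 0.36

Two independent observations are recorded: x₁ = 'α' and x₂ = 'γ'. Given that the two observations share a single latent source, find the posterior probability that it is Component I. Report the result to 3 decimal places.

0.186

By Bayes' theorem, P(k | x) = w_k f_k(x) / Σ_j w_j f_j(x).
Since both observations come from the same component, the likelihood for component k is f_k(x₁)·f_k(x₂).
  f_I = [P(α | comp) = 0.15] × [0.23] = 0.0345
  f_II = [P(α | comp) = 0.26] × [0.22] = 0.0572
  f_III = [P(α | comp) = 0.32] × [0.35] = 0.112
Unnormalised posteriors:
  w_I·f_I = 0.37 × 0.0345 = 0.012765
  w_II·f_II = 0.27 × 0.0572 = 0.015444
  w_III·f_III = 0.36 × 0.112 = 0.04032
Denominator: 0.012765 + 0.015444 + 0.04032 = 0.068529
P(Component I | x₁,x₂) = 0.012765 / 0.068529 ≈ 0.186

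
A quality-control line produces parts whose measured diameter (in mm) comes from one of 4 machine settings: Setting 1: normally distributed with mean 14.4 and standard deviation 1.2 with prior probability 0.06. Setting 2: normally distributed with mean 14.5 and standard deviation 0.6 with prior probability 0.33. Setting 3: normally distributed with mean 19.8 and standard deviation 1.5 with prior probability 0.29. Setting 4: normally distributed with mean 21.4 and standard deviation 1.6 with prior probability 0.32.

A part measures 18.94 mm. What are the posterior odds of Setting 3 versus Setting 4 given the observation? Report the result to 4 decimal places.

2.6743

Since P(k|x) ∝ w_k f_k(x), the posterior odds are w_i f_i(x) / (w_j f_j(x)).
Component likelihoods at x = 18.94 mm:
  L_1 = (1/(1.2·√(2π)))·exp(−(18.94−14.4)²/(2·1.2²)) = 0.332452·exp(-7.15681) = 0.00025916
  L_2 = (1/(0.6·√(2π)))·exp(−(18.94−14.5)²/(2·0.6²)) = 0.664904·exp(-27.38000) = 8.54626e-13
  L_3 = (1/(1.5·√(2π)))·exp(−(18.94−19.8)²/(2·1.5²)) = 0.265962·exp(-0.16436) = 0.225652
  L_4 = (1/(1.6·√(2π)))·exp(−(18.94−21.4)²/(2·1.6²)) = 0.249339·exp(-1.18195) = 0.0764671
0.0654392 / 0.0244695 ≈ 2.6743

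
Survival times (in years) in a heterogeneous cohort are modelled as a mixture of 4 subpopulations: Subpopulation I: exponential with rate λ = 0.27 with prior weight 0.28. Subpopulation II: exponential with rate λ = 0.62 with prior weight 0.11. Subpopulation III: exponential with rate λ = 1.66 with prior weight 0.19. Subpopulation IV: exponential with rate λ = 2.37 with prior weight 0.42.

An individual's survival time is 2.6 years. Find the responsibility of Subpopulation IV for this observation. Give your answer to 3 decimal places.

0.037

P(component k | x) = π_k·f_k(x) / marginal(x), where marginal(x) = Σ_j π_j·f_j(x).
Component likelihoods at x = 2.6 years:
  f_I = 0.27·e^(−0.27·2.6) = 0.27·e^(−0.7020) = 0.13381
  f_II = 0.62·e^(−0.62·2.6) = 0.62·e^(−1.6120) = 0.123683
  f_III = 1.66·e^(−1.66·2.6) = 1.66·e^(−4.3160) = 0.0221663
  f_IV = 2.37·e^(−2.37·2.6) = 2.37·e^(−6.1620) = 0.00499604
Prior × likelihood for each component:
  π_I·f_I = 0.28 × 0.13381 = 0.0374668
  π_II·f_II = 0.11 × 0.123683 = 0.0136051
  π_III·f_III = 0.19 × 0.0221663 = 0.0042116
  π_IV·f_IV = 0.42 × 0.00499604 = 0.00209834
Marginal: 0.0374668 + 0.0136051 + 0.0042116 + 0.00209834 = 0.0573819
P(Subpopulation IV | x) = 0.00209834 / 0.0573819 ≈ 0.037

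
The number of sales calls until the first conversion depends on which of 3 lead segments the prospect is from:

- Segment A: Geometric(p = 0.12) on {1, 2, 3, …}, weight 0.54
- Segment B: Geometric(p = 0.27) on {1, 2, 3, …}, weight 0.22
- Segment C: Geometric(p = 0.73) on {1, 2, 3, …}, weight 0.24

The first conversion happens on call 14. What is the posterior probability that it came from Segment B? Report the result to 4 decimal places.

The responsibility of component k is w_k f_k(x) divided by Σ_j w_j f_j(x).
Evaluate each component's likelihood at the observed value:
  L_A = 0.0227749
  L_B = 0.00451399
  L_C = 2.95837e-08
Weight by the priors:
  w_A·L_A = 0.54 × 0.0227749 = 0.0122984
  w_B·L_B = 0.22 × 0.00451399 = 0.000993079
  w_C·L_C = 0.24 × 2.95837e-08 = 7.10008e-09
Sum: 0.0122984 + 0.000993079 + 7.10008e-09 = 0.0132915
P(Segment B | x) = 0.000993079 / 0.0132915 ≈ 0.0747

0.0747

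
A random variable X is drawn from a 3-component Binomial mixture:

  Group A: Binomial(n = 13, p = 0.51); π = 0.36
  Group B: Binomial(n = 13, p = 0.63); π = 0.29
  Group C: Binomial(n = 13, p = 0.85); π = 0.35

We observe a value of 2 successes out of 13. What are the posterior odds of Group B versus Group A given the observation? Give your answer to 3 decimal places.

0.056

Only the two components matter; the odds are (π_i f_i(x)) / (π_j f_j(x)).
Evaluate each component's likelihood at the observed value:
  p_A = C(13,2)·0.51^2·0.49^11 = 78·0.2601·0.000390982 = 0.00793217
  p_B = C(13,2)·0.63^2·0.37^11 = 78·0.3969·1.77918e-05 = 0.000550801
  p_C = C(13,2)·0.85^2·0.15^11 = 78·0.7225·8.64976e-10 = 4.87457e-08
Posterior odds = (π_B·p_B) / (π_A·p_A) = (0.29·0.000550801) / (0.36·0.00793217) = 0.000159732 / 0.00285558 ≈ 0.056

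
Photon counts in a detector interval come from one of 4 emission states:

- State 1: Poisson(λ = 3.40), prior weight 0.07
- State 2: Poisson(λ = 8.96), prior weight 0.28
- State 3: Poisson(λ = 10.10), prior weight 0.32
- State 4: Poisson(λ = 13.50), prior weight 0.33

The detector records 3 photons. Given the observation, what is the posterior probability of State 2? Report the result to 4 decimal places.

0.1955

The responsibility of component k is w_k f_k(x) divided by Σ_j w_j f_j(x).
Evaluate each component's likelihood at the observed value:
  f_1 = e^(−3.40)·3.40^3/3! = 0.218617
  f_2 = e^(−8.96)·8.96^3/3! = 0.0153991
  f_3 = e^(−10.10)·10.10^3/3! = 0.00705405
  f_4 = e^(−13.50)·13.50^3/3! = 0.000562179
Multiply by the mixture weights:
  w_1·f_1 = 0.07 × 0.218617 = 0.0153032
  w_2·f_2 = 0.28 × 0.0153991 = 0.00431174
  w_3·f_3 = 0.32 × 0.00705405 = 0.0022573
  w_4·f_4 = 0.33 × 0.000562179 = 0.000185519
Sum: 0.0153032 + 0.00431174 + 0.0022573 + 0.000185519 = 0.0220578
So the posterior for State 2 is 0.00431174 / 0.0220578 ≈ 0.1955.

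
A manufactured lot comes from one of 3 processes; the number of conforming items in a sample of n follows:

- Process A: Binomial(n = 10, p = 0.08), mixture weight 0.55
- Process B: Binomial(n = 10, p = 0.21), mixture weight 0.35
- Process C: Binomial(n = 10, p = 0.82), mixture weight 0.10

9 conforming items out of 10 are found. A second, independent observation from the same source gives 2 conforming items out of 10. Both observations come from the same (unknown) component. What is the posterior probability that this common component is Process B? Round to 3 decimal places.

Apply Bayes' rule: the posterior for each component is proportional to its prior times its likelihood at x.
Since both observations come from the same component, the likelihood for component k is f_k(x₁)·f_k(x₂).
  L_A = [1.2348e-09] × [0.147807] = 1.82513e-10
  L_B = [6.27481e-06] × [0.30107] = 1.88916e-06
  L_C = [0.301715] × [3.33442e-05] = 1.00605e-05
Unnormalised posteriors:
  P(Z=A)·L_A = 0.55 × 1.82513e-10 = 1.00382e-10
  P(Z=B)·L_B = 0.35 × 1.88916e-06 = 6.61206e-07
  P(Z=C)·L_C = 0.10 × 1.00605e-05 = 1.00605e-06
Marginal: 1.00382e-10 + 6.61206e-07 + 1.00605e-06 = 1.66735e-06
So the posterior for Process B is 6.61206e-07 / 1.66735e-06 ≈ 0.397.

0.397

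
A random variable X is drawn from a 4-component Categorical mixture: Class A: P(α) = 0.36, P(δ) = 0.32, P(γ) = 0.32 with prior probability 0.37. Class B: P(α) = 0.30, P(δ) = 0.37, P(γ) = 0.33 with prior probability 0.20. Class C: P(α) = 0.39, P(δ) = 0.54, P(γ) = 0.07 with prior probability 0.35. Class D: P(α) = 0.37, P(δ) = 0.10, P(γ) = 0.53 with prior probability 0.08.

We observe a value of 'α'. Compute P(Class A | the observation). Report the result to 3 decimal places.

0.371

By Bayes' theorem, P(k | x) = π_k f_k(x) / Σ_j π_j f_j(x).
Component likelihoods at x = 'α':
  p_A = P(α | comp) = 0.36
  p_B = P(α | comp) = 0.30
  p_C = P(α | comp) = 0.39
  p_D = P(α | comp) = 0.37
Prior × likelihood for each component:
  π_A·p_A = 0.37 × 0.36 = 0.1332
  π_B·p_B = 0.20 × 0.3 = 0.06
  π_C·p_C = 0.35 × 0.39 = 0.1365
  π_D·p_D = 0.08 × 0.37 = 0.0296
Evidence: 0.1332 + 0.06 + 0.1365 + 0.0296 = 0.3593
So the posterior for Class A is 0.1332 / 0.3593 ≈ 0.371.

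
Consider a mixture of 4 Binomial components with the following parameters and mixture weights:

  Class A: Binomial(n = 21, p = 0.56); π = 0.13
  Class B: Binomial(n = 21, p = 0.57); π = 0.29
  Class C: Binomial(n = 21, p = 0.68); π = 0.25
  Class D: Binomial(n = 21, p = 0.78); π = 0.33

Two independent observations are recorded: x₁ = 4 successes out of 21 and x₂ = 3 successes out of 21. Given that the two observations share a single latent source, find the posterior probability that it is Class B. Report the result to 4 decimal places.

P(component k | x) = π_k·f_k(x) / marginal(x), where marginal(x) = Σ_j π_j·f_j(x).
Since both observations come from the same component, the likelihood for component k is f_k(x₁)·f_k(x₂).
  f_A = [0.000511107] × [8.92409e-05] = 4.56116e-08
  f_B = [0.000371131] × [6.22169e-05] = 2.30906e-08
  f_C = [4.9505e-06] × [5.177e-07] = 2.56288e-12
  f_D = [1.46767e-08] × [9.19907e-10] = 1.35012e-17
Unnormalised posteriors:
  π_A·f_A = 0.13 × 4.56116e-08 = 5.92951e-09
  π_B·f_B = 0.29 × 2.30906e-08 = 6.69628e-09
  π_C·f_C = 0.25 × 2.56288e-12 = 6.40719e-13
  π_D·f_D = 0.33 × 1.35012e-17 = 4.45539e-18
Marginal: 5.92951e-09 + 6.69628e-09 + 6.40719e-13 + 4.45539e-18 = 1.26264e-08
So the posterior for Class B is 6.69628e-09 / 1.26264e-08 ≈ 0.5303.

0.5303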